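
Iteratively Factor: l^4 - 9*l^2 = (l)*(l^3 - 9*l) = l^2*(l^2 - 9) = l^2*(l - 3)*(l + 3)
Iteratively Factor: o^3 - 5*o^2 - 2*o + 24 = (o + 2)*(o^2 - 7*o + 12) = (o - 4)*(o + 2)*(o - 3)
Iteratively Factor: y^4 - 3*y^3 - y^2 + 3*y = (y - 3)*(y^3 - y) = (y - 3)*(y - 1)*(y^2 + y) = (y - 3)*(y - 1)*(y + 1)*(y)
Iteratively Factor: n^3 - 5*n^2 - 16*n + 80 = (n + 4)*(n^2 - 9*n + 20) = (n - 4)*(n + 4)*(n - 5)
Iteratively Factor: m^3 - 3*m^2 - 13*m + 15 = (m - 1)*(m^2 - 2*m - 15) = (m - 5)*(m - 1)*(m + 3)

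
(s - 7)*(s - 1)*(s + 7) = s^3 - s^2 - 49*s + 49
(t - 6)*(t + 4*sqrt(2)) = t^2 - 6*t + 4*sqrt(2)*t - 24*sqrt(2)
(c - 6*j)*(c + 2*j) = c^2 - 4*c*j - 12*j^2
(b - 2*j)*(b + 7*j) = b^2 + 5*b*j - 14*j^2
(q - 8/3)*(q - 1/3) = q^2 - 3*q + 8/9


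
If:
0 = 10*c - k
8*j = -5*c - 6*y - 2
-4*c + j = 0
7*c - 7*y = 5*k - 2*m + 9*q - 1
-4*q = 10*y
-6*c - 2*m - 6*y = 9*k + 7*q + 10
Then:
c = -36/611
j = -144/611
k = -360/611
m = -14659/7332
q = -275/3666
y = 55/1833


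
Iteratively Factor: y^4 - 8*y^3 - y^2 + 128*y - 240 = (y + 4)*(y^3 - 12*y^2 + 47*y - 60) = (y - 5)*(y + 4)*(y^2 - 7*y + 12) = (y - 5)*(y - 3)*(y + 4)*(y - 4)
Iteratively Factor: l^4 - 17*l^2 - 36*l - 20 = (l + 2)*(l^3 - 2*l^2 - 13*l - 10) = (l + 2)^2*(l^2 - 4*l - 5) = (l + 1)*(l + 2)^2*(l - 5)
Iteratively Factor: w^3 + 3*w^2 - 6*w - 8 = (w + 4)*(w^2 - w - 2) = (w + 1)*(w + 4)*(w - 2)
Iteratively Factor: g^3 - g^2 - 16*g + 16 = (g - 4)*(g^2 + 3*g - 4) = (g - 4)*(g - 1)*(g + 4)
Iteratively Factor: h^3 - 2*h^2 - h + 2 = (h + 1)*(h^2 - 3*h + 2) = (h - 1)*(h + 1)*(h - 2)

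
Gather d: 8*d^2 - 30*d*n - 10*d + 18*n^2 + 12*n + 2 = 8*d^2 + d*(-30*n - 10) + 18*n^2 + 12*n + 2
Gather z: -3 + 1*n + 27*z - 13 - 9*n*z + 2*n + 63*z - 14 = 3*n + z*(90 - 9*n) - 30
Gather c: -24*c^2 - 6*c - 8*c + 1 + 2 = -24*c^2 - 14*c + 3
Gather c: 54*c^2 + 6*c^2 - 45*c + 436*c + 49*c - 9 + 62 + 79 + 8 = 60*c^2 + 440*c + 140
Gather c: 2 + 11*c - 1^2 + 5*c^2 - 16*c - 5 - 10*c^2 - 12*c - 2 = -5*c^2 - 17*c - 6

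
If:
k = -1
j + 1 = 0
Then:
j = -1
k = -1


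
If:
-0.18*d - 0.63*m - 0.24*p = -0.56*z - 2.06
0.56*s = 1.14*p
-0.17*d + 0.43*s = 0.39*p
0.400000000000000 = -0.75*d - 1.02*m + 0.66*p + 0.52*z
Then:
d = -4.23505843071786*z - 40.9110816878706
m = 2.66399554813578*z + 20.4175464855218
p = -1.4833611574847*z - 14.3294149252586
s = -3.01969949916528*z - 29.1705946692764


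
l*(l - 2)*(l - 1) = l^3 - 3*l^2 + 2*l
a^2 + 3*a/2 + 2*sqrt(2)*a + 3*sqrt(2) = (a + 3/2)*(a + 2*sqrt(2))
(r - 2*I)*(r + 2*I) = r^2 + 4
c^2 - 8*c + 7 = (c - 7)*(c - 1)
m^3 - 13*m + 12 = (m - 3)*(m - 1)*(m + 4)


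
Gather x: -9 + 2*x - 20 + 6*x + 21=8*x - 8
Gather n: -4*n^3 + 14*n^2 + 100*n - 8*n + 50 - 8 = -4*n^3 + 14*n^2 + 92*n + 42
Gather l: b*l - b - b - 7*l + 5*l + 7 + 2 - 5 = -2*b + l*(b - 2) + 4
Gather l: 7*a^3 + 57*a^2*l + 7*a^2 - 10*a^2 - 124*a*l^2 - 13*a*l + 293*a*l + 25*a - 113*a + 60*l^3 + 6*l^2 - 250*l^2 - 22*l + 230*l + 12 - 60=7*a^3 - 3*a^2 - 88*a + 60*l^3 + l^2*(-124*a - 244) + l*(57*a^2 + 280*a + 208) - 48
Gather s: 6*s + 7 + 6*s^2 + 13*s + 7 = 6*s^2 + 19*s + 14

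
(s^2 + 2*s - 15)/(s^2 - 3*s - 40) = (s - 3)/(s - 8)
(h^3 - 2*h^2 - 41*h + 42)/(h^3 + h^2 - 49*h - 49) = (h^2 + 5*h - 6)/(h^2 + 8*h + 7)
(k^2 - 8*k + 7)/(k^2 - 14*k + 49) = (k - 1)/(k - 7)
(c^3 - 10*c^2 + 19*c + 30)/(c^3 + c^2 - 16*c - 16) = (c^2 - 11*c + 30)/(c^2 - 16)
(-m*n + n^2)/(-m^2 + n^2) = n/(m + n)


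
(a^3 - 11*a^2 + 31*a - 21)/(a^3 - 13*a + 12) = (a - 7)/(a + 4)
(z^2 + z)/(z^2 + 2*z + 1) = z/(z + 1)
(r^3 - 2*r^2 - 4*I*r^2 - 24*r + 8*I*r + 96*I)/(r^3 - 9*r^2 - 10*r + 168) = (r - 4*I)/(r - 7)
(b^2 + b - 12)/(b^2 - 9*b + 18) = (b + 4)/(b - 6)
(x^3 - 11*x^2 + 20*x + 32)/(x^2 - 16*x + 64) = (x^2 - 3*x - 4)/(x - 8)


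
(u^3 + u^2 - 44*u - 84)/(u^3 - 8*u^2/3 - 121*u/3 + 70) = 3*(u + 2)/(3*u - 5)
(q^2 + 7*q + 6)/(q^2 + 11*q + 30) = (q + 1)/(q + 5)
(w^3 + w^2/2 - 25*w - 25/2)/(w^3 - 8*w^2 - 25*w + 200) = (w + 1/2)/(w - 8)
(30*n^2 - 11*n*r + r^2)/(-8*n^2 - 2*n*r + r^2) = (-30*n^2 + 11*n*r - r^2)/(8*n^2 + 2*n*r - r^2)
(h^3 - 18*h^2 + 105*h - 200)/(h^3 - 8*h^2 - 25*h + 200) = (h - 5)/(h + 5)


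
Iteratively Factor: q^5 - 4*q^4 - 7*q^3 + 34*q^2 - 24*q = (q + 3)*(q^4 - 7*q^3 + 14*q^2 - 8*q) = (q - 2)*(q + 3)*(q^3 - 5*q^2 + 4*q) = (q - 2)*(q - 1)*(q + 3)*(q^2 - 4*q) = q*(q - 2)*(q - 1)*(q + 3)*(q - 4)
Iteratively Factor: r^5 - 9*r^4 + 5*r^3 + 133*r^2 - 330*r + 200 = (r + 4)*(r^4 - 13*r^3 + 57*r^2 - 95*r + 50) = (r - 1)*(r + 4)*(r^3 - 12*r^2 + 45*r - 50) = (r - 5)*(r - 1)*(r + 4)*(r^2 - 7*r + 10) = (r - 5)*(r - 2)*(r - 1)*(r + 4)*(r - 5)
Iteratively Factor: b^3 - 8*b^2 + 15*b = (b)*(b^2 - 8*b + 15) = b*(b - 5)*(b - 3)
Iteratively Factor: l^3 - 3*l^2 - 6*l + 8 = (l - 1)*(l^2 - 2*l - 8) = (l - 1)*(l + 2)*(l - 4)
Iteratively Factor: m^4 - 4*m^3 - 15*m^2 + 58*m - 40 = (m - 5)*(m^3 + m^2 - 10*m + 8) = (m - 5)*(m + 4)*(m^2 - 3*m + 2) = (m - 5)*(m - 2)*(m + 4)*(m - 1)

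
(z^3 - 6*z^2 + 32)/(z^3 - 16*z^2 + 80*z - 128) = (z + 2)/(z - 8)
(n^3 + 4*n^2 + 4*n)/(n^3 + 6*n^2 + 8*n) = (n + 2)/(n + 4)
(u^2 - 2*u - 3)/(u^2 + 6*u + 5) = (u - 3)/(u + 5)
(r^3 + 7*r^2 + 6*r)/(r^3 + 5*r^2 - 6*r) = (r + 1)/(r - 1)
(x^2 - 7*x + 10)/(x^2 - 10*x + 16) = (x - 5)/(x - 8)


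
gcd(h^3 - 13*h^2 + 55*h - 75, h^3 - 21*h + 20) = 1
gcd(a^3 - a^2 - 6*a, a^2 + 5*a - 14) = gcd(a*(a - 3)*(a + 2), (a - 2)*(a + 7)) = 1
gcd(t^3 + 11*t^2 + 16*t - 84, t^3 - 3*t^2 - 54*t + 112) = t^2 + 5*t - 14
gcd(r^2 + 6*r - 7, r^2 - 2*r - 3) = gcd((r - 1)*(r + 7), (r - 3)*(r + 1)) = 1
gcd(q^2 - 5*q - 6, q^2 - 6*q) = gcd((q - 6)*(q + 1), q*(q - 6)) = q - 6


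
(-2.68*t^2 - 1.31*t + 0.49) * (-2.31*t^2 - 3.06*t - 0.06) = 6.1908*t^4 + 11.2269*t^3 + 3.0375*t^2 - 1.4208*t - 0.0294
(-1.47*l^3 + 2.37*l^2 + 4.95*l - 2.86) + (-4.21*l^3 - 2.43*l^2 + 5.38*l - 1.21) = -5.68*l^3 - 0.0600000000000001*l^2 + 10.33*l - 4.07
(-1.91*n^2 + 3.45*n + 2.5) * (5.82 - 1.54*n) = 2.9414*n^3 - 16.4292*n^2 + 16.229*n + 14.55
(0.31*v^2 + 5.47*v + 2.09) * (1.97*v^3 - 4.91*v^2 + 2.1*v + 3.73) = 0.6107*v^5 + 9.2538*v^4 - 22.0894*v^3 + 2.3814*v^2 + 24.7921*v + 7.7957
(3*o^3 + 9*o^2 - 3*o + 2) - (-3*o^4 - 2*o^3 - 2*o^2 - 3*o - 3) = 3*o^4 + 5*o^3 + 11*o^2 + 5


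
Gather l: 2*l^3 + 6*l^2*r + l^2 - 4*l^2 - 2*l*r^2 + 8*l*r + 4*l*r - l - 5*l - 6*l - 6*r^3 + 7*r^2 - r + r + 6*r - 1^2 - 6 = 2*l^3 + l^2*(6*r - 3) + l*(-2*r^2 + 12*r - 12) - 6*r^3 + 7*r^2 + 6*r - 7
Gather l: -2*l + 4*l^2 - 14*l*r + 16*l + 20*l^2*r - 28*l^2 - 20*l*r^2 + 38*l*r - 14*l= l^2*(20*r - 24) + l*(-20*r^2 + 24*r)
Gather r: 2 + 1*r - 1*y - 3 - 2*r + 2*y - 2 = -r + y - 3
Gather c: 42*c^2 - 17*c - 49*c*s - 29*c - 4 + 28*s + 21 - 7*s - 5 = 42*c^2 + c*(-49*s - 46) + 21*s + 12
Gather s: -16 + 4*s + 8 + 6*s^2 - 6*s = 6*s^2 - 2*s - 8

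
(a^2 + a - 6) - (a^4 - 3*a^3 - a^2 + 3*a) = -a^4 + 3*a^3 + 2*a^2 - 2*a - 6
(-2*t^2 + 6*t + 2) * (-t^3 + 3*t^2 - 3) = 2*t^5 - 12*t^4 + 16*t^3 + 12*t^2 - 18*t - 6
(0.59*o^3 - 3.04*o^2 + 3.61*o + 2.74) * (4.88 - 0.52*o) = -0.3068*o^4 + 4.46*o^3 - 16.7124*o^2 + 16.192*o + 13.3712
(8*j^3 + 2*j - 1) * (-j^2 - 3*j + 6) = -8*j^5 - 24*j^4 + 46*j^3 - 5*j^2 + 15*j - 6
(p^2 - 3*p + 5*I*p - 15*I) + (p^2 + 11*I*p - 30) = 2*p^2 - 3*p + 16*I*p - 30 - 15*I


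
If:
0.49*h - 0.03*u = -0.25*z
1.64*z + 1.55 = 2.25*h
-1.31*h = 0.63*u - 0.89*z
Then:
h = 0.23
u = -1.37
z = -0.62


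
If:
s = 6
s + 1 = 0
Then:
No Solution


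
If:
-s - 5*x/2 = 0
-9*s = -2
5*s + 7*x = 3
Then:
No Solution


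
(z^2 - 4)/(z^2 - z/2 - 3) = 2*(z + 2)/(2*z + 3)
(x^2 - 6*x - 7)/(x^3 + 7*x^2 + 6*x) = (x - 7)/(x*(x + 6))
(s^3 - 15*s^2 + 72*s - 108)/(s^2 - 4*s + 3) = (s^2 - 12*s + 36)/(s - 1)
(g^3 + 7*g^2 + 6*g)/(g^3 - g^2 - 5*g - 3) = g*(g + 6)/(g^2 - 2*g - 3)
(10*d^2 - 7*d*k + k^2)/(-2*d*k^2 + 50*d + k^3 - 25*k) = (-5*d + k)/(k^2 - 25)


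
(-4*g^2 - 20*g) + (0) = -4*g^2 - 20*g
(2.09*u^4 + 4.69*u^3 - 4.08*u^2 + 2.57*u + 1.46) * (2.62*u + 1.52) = 5.4758*u^5 + 15.4646*u^4 - 3.5608*u^3 + 0.5318*u^2 + 7.7316*u + 2.2192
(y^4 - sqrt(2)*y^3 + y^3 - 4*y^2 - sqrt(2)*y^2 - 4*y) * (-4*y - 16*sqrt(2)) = -4*y^5 - 12*sqrt(2)*y^4 - 4*y^4 - 12*sqrt(2)*y^3 + 48*y^3 + 48*y^2 + 64*sqrt(2)*y^2 + 64*sqrt(2)*y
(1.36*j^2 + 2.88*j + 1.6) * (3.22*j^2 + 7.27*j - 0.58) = 4.3792*j^4 + 19.1608*j^3 + 25.3008*j^2 + 9.9616*j - 0.928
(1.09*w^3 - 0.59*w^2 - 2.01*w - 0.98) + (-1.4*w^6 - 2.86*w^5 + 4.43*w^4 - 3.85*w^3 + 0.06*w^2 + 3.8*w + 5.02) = -1.4*w^6 - 2.86*w^5 + 4.43*w^4 - 2.76*w^3 - 0.53*w^2 + 1.79*w + 4.04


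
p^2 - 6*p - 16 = (p - 8)*(p + 2)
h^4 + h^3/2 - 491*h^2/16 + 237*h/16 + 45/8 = (h - 5)*(h - 3/4)*(h + 1/4)*(h + 6)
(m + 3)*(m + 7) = m^2 + 10*m + 21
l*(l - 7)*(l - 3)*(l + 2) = l^4 - 8*l^3 + l^2 + 42*l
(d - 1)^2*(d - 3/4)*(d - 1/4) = d^4 - 3*d^3 + 51*d^2/16 - 11*d/8 + 3/16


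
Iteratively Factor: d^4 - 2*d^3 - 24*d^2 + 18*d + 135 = (d - 3)*(d^3 + d^2 - 21*d - 45) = (d - 3)*(d + 3)*(d^2 - 2*d - 15) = (d - 3)*(d + 3)^2*(d - 5)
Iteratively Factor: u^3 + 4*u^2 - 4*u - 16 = (u + 2)*(u^2 + 2*u - 8) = (u - 2)*(u + 2)*(u + 4)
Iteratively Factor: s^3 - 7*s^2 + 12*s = (s)*(s^2 - 7*s + 12) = s*(s - 4)*(s - 3)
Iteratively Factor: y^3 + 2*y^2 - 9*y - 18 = (y - 3)*(y^2 + 5*y + 6) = (y - 3)*(y + 2)*(y + 3)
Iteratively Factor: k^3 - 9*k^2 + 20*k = (k - 5)*(k^2 - 4*k) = k*(k - 5)*(k - 4)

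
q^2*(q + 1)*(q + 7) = q^4 + 8*q^3 + 7*q^2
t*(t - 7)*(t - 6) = t^3 - 13*t^2 + 42*t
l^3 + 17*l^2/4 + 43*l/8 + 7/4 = (l + 1/2)*(l + 7/4)*(l + 2)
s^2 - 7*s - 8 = (s - 8)*(s + 1)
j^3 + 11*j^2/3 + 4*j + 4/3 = (j + 2/3)*(j + 1)*(j + 2)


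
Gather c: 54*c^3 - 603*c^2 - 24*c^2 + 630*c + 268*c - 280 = 54*c^3 - 627*c^2 + 898*c - 280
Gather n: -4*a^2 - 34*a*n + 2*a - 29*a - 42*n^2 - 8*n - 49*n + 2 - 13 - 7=-4*a^2 - 27*a - 42*n^2 + n*(-34*a - 57) - 18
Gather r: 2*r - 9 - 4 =2*r - 13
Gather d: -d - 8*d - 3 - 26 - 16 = -9*d - 45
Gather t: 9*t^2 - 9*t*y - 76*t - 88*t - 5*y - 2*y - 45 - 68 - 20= 9*t^2 + t*(-9*y - 164) - 7*y - 133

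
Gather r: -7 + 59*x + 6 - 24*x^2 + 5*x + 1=-24*x^2 + 64*x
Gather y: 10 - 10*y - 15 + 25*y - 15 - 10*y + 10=5*y - 10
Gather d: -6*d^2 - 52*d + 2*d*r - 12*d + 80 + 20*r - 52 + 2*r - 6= -6*d^2 + d*(2*r - 64) + 22*r + 22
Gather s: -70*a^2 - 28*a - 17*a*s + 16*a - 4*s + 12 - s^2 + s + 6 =-70*a^2 - 12*a - s^2 + s*(-17*a - 3) + 18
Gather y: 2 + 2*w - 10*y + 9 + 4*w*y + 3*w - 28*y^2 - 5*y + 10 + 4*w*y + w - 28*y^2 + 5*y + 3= 6*w - 56*y^2 + y*(8*w - 10) + 24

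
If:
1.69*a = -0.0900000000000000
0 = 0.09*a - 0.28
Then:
No Solution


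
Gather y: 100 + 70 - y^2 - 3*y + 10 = -y^2 - 3*y + 180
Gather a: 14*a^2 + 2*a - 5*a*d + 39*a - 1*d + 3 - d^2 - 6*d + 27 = 14*a^2 + a*(41 - 5*d) - d^2 - 7*d + 30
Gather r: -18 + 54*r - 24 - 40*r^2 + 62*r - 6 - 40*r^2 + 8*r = -80*r^2 + 124*r - 48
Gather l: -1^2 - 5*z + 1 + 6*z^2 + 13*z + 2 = 6*z^2 + 8*z + 2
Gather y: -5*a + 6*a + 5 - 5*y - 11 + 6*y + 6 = a + y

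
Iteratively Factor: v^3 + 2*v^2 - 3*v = (v + 3)*(v^2 - v) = (v - 1)*(v + 3)*(v)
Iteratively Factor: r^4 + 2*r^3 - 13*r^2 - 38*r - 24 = (r + 2)*(r^3 - 13*r - 12) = (r + 1)*(r + 2)*(r^2 - r - 12) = (r - 4)*(r + 1)*(r + 2)*(r + 3)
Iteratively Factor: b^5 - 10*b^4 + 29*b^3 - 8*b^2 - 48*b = (b - 4)*(b^4 - 6*b^3 + 5*b^2 + 12*b) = b*(b - 4)*(b^3 - 6*b^2 + 5*b + 12) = b*(b - 4)*(b - 3)*(b^2 - 3*b - 4) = b*(b - 4)*(b - 3)*(b + 1)*(b - 4)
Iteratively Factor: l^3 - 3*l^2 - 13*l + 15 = (l + 3)*(l^2 - 6*l + 5) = (l - 5)*(l + 3)*(l - 1)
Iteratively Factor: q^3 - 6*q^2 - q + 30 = (q + 2)*(q^2 - 8*q + 15) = (q - 5)*(q + 2)*(q - 3)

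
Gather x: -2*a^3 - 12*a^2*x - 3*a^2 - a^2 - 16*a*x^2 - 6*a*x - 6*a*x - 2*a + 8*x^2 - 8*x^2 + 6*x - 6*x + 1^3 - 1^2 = -2*a^3 - 4*a^2 - 16*a*x^2 - 2*a + x*(-12*a^2 - 12*a)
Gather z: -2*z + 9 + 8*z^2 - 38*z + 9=8*z^2 - 40*z + 18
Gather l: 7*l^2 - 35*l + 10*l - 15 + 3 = 7*l^2 - 25*l - 12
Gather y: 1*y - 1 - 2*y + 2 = 1 - y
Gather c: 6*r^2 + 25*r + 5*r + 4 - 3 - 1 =6*r^2 + 30*r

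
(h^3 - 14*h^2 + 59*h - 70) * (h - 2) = h^4 - 16*h^3 + 87*h^2 - 188*h + 140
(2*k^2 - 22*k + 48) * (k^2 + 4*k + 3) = 2*k^4 - 14*k^3 - 34*k^2 + 126*k + 144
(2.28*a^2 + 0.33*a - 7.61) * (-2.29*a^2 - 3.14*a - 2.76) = -5.2212*a^4 - 7.9149*a^3 + 10.0979*a^2 + 22.9846*a + 21.0036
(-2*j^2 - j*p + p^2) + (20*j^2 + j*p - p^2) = 18*j^2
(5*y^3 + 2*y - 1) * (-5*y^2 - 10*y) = -25*y^5 - 50*y^4 - 10*y^3 - 15*y^2 + 10*y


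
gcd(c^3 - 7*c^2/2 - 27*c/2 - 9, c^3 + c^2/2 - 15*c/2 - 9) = c + 3/2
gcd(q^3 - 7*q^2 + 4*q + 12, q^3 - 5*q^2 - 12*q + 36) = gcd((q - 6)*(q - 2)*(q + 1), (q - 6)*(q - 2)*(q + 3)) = q^2 - 8*q + 12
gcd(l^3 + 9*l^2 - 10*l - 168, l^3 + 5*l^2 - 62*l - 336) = l^2 + 13*l + 42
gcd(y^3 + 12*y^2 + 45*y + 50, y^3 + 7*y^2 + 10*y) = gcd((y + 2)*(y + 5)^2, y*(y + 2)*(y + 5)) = y^2 + 7*y + 10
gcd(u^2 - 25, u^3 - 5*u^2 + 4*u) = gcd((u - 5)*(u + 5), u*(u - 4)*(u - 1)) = 1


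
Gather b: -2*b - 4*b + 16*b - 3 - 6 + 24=10*b + 15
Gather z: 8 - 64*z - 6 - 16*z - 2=-80*z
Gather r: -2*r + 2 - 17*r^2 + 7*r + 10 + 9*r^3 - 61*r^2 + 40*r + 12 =9*r^3 - 78*r^2 + 45*r + 24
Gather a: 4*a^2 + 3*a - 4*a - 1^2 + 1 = 4*a^2 - a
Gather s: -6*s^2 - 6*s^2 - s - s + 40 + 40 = -12*s^2 - 2*s + 80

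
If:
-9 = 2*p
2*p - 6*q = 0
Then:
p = -9/2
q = -3/2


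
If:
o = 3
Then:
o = 3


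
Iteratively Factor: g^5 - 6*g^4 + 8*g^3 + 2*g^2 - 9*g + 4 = (g - 1)*(g^4 - 5*g^3 + 3*g^2 + 5*g - 4) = (g - 1)*(g + 1)*(g^3 - 6*g^2 + 9*g - 4) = (g - 1)^2*(g + 1)*(g^2 - 5*g + 4) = (g - 4)*(g - 1)^2*(g + 1)*(g - 1)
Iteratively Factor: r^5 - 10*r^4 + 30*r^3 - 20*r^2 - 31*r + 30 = (r + 1)*(r^4 - 11*r^3 + 41*r^2 - 61*r + 30) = (r - 2)*(r + 1)*(r^3 - 9*r^2 + 23*r - 15) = (r - 3)*(r - 2)*(r + 1)*(r^2 - 6*r + 5) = (r - 3)*(r - 2)*(r - 1)*(r + 1)*(r - 5)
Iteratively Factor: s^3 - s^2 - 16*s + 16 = (s + 4)*(s^2 - 5*s + 4) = (s - 4)*(s + 4)*(s - 1)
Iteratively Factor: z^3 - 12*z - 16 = (z - 4)*(z^2 + 4*z + 4) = (z - 4)*(z + 2)*(z + 2)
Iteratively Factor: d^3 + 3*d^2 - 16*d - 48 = (d - 4)*(d^2 + 7*d + 12) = (d - 4)*(d + 3)*(d + 4)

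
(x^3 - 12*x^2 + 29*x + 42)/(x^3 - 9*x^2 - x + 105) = (x^2 - 5*x - 6)/(x^2 - 2*x - 15)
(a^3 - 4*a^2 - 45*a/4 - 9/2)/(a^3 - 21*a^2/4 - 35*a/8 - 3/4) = 2*(2*a + 3)/(4*a + 1)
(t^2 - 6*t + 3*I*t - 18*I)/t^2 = (t^2 + 3*t*(-2 + I) - 18*I)/t^2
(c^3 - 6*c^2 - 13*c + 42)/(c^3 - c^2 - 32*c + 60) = (c^2 - 4*c - 21)/(c^2 + c - 30)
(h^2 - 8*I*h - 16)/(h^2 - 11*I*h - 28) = (h - 4*I)/(h - 7*I)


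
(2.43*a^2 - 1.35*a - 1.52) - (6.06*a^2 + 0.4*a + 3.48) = -3.63*a^2 - 1.75*a - 5.0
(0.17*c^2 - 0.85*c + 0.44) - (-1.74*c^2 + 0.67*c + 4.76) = 1.91*c^2 - 1.52*c - 4.32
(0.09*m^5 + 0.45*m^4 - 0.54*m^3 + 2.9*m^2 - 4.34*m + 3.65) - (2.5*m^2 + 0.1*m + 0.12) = 0.09*m^5 + 0.45*m^4 - 0.54*m^3 + 0.4*m^2 - 4.44*m + 3.53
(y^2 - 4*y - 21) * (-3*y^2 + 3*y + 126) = -3*y^4 + 15*y^3 + 177*y^2 - 567*y - 2646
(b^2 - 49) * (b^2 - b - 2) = b^4 - b^3 - 51*b^2 + 49*b + 98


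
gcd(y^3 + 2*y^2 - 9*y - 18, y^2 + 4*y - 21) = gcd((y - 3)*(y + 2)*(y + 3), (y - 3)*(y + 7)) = y - 3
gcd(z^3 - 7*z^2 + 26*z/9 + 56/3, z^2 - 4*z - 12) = z - 6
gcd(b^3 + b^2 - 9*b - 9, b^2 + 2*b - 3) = b + 3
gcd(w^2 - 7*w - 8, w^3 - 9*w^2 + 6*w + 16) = w^2 - 7*w - 8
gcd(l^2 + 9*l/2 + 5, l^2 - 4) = l + 2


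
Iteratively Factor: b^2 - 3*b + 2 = (b - 2)*(b - 1)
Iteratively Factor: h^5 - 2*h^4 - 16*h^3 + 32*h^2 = (h - 2)*(h^4 - 16*h^2) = h*(h - 2)*(h^3 - 16*h) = h*(h - 2)*(h + 4)*(h^2 - 4*h) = h^2*(h - 2)*(h + 4)*(h - 4)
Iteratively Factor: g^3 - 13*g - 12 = (g + 1)*(g^2 - g - 12) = (g + 1)*(g + 3)*(g - 4)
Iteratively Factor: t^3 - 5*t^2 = (t - 5)*(t^2) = t*(t - 5)*(t)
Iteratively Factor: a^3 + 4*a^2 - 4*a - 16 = (a - 2)*(a^2 + 6*a + 8) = (a - 2)*(a + 2)*(a + 4)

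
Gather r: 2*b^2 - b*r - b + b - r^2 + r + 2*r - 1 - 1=2*b^2 - r^2 + r*(3 - b) - 2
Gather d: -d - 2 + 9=7 - d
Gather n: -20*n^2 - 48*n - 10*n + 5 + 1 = -20*n^2 - 58*n + 6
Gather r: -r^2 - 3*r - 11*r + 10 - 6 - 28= -r^2 - 14*r - 24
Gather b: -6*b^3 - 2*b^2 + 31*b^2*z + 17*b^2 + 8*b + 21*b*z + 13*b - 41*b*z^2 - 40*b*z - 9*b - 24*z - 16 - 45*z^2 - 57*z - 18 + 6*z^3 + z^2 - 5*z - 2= -6*b^3 + b^2*(31*z + 15) + b*(-41*z^2 - 19*z + 12) + 6*z^3 - 44*z^2 - 86*z - 36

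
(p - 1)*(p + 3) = p^2 + 2*p - 3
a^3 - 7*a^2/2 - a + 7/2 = (a - 7/2)*(a - 1)*(a + 1)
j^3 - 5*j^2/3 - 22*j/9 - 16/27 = (j - 8/3)*(j + 1/3)*(j + 2/3)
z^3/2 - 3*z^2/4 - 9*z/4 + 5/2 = (z/2 + 1)*(z - 5/2)*(z - 1)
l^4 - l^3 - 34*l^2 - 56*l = l*(l - 7)*(l + 2)*(l + 4)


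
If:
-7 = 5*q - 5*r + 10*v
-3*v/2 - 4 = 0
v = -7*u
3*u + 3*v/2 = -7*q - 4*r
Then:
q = 1952/1155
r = -2591/1155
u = 8/21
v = -8/3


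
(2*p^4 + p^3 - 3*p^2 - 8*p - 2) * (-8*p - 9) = -16*p^5 - 26*p^4 + 15*p^3 + 91*p^2 + 88*p + 18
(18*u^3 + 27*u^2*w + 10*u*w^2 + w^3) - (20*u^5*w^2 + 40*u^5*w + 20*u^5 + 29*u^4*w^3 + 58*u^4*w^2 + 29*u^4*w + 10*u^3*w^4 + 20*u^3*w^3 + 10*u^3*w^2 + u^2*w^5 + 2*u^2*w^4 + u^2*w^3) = -20*u^5*w^2 - 40*u^5*w - 20*u^5 - 29*u^4*w^3 - 58*u^4*w^2 - 29*u^4*w - 10*u^3*w^4 - 20*u^3*w^3 - 10*u^3*w^2 + 18*u^3 - u^2*w^5 - 2*u^2*w^4 - u^2*w^3 + 27*u^2*w + 10*u*w^2 + w^3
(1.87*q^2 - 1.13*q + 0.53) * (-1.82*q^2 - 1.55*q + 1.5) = -3.4034*q^4 - 0.8419*q^3 + 3.5919*q^2 - 2.5165*q + 0.795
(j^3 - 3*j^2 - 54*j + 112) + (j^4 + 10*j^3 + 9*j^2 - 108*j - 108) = j^4 + 11*j^3 + 6*j^2 - 162*j + 4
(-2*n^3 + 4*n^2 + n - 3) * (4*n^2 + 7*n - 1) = -8*n^5 + 2*n^4 + 34*n^3 - 9*n^2 - 22*n + 3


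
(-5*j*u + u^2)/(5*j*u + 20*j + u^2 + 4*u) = u*(-5*j + u)/(5*j*u + 20*j + u^2 + 4*u)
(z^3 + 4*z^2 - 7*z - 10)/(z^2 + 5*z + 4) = (z^2 + 3*z - 10)/(z + 4)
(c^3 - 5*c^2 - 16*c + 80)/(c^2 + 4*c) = c - 9 + 20/c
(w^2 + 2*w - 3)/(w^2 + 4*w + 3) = (w - 1)/(w + 1)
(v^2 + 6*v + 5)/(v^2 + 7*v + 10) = (v + 1)/(v + 2)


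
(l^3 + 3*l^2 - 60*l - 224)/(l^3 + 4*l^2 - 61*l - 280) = (l + 4)/(l + 5)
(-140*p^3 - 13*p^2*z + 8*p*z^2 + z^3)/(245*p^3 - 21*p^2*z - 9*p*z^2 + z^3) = (-28*p^2 + 3*p*z + z^2)/(49*p^2 - 14*p*z + z^2)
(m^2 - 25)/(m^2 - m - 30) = (m - 5)/(m - 6)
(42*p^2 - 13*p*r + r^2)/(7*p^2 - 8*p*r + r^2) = (6*p - r)/(p - r)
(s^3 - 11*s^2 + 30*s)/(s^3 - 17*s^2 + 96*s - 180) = s/(s - 6)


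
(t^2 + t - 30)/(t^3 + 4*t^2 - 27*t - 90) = 1/(t + 3)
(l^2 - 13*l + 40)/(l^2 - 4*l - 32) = (l - 5)/(l + 4)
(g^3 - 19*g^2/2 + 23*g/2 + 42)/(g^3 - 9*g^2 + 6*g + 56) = (g + 3/2)/(g + 2)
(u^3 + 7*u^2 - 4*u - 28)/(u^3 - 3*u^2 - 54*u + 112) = (u + 2)/(u - 8)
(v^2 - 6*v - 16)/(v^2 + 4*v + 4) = (v - 8)/(v + 2)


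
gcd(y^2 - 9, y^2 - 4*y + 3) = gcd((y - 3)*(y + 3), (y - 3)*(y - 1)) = y - 3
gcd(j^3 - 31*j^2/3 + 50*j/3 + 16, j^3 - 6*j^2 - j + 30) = j - 3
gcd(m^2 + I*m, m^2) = m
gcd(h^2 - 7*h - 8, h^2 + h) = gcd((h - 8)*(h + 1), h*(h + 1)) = h + 1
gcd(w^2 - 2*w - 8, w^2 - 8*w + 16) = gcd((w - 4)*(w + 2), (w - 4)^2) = w - 4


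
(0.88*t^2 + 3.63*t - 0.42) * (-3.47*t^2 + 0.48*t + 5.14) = -3.0536*t^4 - 12.1737*t^3 + 7.723*t^2 + 18.4566*t - 2.1588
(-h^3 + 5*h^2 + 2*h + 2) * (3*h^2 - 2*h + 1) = -3*h^5 + 17*h^4 - 5*h^3 + 7*h^2 - 2*h + 2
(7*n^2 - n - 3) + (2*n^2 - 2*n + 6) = 9*n^2 - 3*n + 3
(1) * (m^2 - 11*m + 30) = m^2 - 11*m + 30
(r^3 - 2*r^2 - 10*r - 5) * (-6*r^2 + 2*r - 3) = -6*r^5 + 14*r^4 + 53*r^3 + 16*r^2 + 20*r + 15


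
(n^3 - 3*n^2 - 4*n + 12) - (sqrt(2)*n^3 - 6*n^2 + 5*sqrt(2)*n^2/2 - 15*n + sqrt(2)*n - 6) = -sqrt(2)*n^3 + n^3 - 5*sqrt(2)*n^2/2 + 3*n^2 - sqrt(2)*n + 11*n + 18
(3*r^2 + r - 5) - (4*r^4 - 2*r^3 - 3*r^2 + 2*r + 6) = -4*r^4 + 2*r^3 + 6*r^2 - r - 11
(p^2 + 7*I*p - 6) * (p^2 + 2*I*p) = p^4 + 9*I*p^3 - 20*p^2 - 12*I*p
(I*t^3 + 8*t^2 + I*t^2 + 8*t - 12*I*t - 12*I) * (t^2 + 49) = I*t^5 + 8*t^4 + I*t^4 + 8*t^3 + 37*I*t^3 + 392*t^2 + 37*I*t^2 + 392*t - 588*I*t - 588*I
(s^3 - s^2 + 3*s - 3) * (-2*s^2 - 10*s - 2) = -2*s^5 - 8*s^4 + 2*s^3 - 22*s^2 + 24*s + 6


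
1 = 1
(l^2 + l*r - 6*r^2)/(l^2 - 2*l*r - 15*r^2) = (-l + 2*r)/(-l + 5*r)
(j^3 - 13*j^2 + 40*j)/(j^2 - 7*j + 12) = j*(j^2 - 13*j + 40)/(j^2 - 7*j + 12)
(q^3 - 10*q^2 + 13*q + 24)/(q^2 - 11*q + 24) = q + 1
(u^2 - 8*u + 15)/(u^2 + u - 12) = (u - 5)/(u + 4)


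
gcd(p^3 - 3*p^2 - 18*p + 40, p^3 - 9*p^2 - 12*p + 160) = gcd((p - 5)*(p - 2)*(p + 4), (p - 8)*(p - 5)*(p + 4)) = p^2 - p - 20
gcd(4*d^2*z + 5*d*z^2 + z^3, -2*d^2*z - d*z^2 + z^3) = d*z + z^2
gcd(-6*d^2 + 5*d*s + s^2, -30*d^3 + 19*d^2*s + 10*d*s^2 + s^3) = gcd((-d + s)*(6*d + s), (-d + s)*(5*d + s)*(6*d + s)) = -6*d^2 + 5*d*s + s^2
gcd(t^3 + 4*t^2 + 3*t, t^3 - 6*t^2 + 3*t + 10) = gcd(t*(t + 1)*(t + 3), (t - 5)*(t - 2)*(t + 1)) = t + 1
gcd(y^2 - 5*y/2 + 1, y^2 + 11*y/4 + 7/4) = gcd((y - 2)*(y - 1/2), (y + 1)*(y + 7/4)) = 1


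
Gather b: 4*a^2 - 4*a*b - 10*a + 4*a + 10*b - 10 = 4*a^2 - 6*a + b*(10 - 4*a) - 10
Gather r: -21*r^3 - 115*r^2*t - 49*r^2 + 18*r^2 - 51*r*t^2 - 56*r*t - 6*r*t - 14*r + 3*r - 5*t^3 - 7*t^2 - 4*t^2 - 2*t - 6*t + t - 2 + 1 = -21*r^3 + r^2*(-115*t - 31) + r*(-51*t^2 - 62*t - 11) - 5*t^3 - 11*t^2 - 7*t - 1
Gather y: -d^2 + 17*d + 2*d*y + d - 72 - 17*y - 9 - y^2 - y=-d^2 + 18*d - y^2 + y*(2*d - 18) - 81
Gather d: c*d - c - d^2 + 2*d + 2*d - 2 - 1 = -c - d^2 + d*(c + 4) - 3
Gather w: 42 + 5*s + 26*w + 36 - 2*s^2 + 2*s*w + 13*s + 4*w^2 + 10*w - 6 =-2*s^2 + 18*s + 4*w^2 + w*(2*s + 36) + 72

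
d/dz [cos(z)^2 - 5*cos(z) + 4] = (5 - 2*cos(z))*sin(z)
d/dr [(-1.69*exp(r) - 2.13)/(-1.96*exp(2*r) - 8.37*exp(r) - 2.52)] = (-(1.69*exp(r) + 2.13)*(3.92*exp(r) + 8.37) + 3.3124*exp(2*r) + 14.1453*exp(r) + 4.2588)*exp(r)/(1.96*exp(2*r) + 8.37*exp(r) + 2.52)^2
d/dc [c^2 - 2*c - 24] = 2*c - 2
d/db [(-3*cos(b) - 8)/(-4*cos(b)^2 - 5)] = (12*cos(b)^2 + 64*cos(b) - 15)*sin(b)/(16*cos(b)^4 + 40*cos(b)^2 + 25)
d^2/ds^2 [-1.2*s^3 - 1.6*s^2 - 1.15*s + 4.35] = -7.2*s - 3.2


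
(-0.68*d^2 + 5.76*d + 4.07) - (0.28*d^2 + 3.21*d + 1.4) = -0.96*d^2 + 2.55*d + 2.67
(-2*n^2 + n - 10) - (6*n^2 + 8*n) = -8*n^2 - 7*n - 10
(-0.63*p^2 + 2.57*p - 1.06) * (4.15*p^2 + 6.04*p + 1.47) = -2.6145*p^4 + 6.8603*p^3 + 10.1977*p^2 - 2.6245*p - 1.5582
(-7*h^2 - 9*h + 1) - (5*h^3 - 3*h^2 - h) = -5*h^3 - 4*h^2 - 8*h + 1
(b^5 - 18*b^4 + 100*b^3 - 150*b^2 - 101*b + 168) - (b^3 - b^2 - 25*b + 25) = b^5 - 18*b^4 + 99*b^3 - 149*b^2 - 76*b + 143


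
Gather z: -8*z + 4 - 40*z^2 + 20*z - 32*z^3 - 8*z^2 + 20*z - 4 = -32*z^3 - 48*z^2 + 32*z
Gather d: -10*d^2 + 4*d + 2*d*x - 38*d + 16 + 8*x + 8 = -10*d^2 + d*(2*x - 34) + 8*x + 24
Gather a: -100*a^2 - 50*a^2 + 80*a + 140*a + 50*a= -150*a^2 + 270*a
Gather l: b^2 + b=b^2 + b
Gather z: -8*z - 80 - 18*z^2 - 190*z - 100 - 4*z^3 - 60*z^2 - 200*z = -4*z^3 - 78*z^2 - 398*z - 180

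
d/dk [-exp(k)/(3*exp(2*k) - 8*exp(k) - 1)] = (3*exp(3*k) + exp(k))/(9*exp(4*k) - 48*exp(3*k) + 58*exp(2*k) + 16*exp(k) + 1)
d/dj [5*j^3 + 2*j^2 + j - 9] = 15*j^2 + 4*j + 1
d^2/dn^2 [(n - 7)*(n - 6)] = 2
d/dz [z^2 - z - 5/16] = 2*z - 1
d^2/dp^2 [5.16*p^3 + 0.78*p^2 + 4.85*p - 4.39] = 30.96*p + 1.56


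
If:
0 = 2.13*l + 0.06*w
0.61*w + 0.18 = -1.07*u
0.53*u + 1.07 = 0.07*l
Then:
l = -0.09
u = -2.03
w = 3.27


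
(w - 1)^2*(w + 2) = w^3 - 3*w + 2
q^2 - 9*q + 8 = (q - 8)*(q - 1)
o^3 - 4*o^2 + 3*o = o*(o - 3)*(o - 1)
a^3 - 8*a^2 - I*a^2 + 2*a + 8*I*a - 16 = (a - 8)*(a - 2*I)*(a + I)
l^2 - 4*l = l*(l - 4)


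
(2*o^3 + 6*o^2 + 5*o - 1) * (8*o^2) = 16*o^5 + 48*o^4 + 40*o^3 - 8*o^2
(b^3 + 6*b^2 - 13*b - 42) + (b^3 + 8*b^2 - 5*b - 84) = 2*b^3 + 14*b^2 - 18*b - 126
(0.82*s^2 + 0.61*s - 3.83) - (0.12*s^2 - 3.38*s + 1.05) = 0.7*s^2 + 3.99*s - 4.88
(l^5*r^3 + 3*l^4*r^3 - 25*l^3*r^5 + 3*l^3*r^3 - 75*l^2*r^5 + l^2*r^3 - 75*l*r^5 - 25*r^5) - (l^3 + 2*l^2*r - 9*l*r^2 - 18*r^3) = l^5*r^3 + 3*l^4*r^3 - 25*l^3*r^5 + 3*l^3*r^3 - l^3 - 75*l^2*r^5 + l^2*r^3 - 2*l^2*r - 75*l*r^5 + 9*l*r^2 - 25*r^5 + 18*r^3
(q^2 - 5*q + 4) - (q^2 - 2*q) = 4 - 3*q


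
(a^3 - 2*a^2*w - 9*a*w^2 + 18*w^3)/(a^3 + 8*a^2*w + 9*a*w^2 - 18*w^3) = (-a^2 + 5*a*w - 6*w^2)/(-a^2 - 5*a*w + 6*w^2)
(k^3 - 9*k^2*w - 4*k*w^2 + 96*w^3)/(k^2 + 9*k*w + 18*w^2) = (k^2 - 12*k*w + 32*w^2)/(k + 6*w)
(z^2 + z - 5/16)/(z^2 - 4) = (z^2 + z - 5/16)/(z^2 - 4)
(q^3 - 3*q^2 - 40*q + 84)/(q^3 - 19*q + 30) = (q^2 - q - 42)/(q^2 + 2*q - 15)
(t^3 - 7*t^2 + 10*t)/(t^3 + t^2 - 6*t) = (t - 5)/(t + 3)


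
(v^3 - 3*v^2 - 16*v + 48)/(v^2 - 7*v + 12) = v + 4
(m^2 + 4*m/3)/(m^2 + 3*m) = (m + 4/3)/(m + 3)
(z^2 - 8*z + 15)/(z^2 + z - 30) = (z - 3)/(z + 6)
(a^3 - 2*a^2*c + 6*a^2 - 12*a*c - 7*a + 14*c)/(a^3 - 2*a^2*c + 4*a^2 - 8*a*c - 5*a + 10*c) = (a + 7)/(a + 5)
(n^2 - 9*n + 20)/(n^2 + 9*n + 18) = (n^2 - 9*n + 20)/(n^2 + 9*n + 18)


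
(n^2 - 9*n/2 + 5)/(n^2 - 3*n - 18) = (-n^2 + 9*n/2 - 5)/(-n^2 + 3*n + 18)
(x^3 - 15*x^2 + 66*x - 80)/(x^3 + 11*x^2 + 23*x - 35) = (x^3 - 15*x^2 + 66*x - 80)/(x^3 + 11*x^2 + 23*x - 35)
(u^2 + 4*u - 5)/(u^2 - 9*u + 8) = (u + 5)/(u - 8)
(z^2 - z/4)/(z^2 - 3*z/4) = (4*z - 1)/(4*z - 3)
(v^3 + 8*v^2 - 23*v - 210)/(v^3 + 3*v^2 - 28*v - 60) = (v + 7)/(v + 2)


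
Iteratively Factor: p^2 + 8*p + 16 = (p + 4)*(p + 4)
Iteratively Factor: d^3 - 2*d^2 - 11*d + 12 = (d + 3)*(d^2 - 5*d + 4) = (d - 4)*(d + 3)*(d - 1)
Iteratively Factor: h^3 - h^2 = (h - 1)*(h^2) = h*(h - 1)*(h)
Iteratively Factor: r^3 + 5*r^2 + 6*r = (r + 2)*(r^2 + 3*r) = r*(r + 2)*(r + 3)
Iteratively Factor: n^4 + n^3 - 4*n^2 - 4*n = (n + 1)*(n^3 - 4*n) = (n + 1)*(n + 2)*(n^2 - 2*n) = n*(n + 1)*(n + 2)*(n - 2)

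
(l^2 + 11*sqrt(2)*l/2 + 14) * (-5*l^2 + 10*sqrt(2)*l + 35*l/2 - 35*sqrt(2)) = -5*l^4 - 35*sqrt(2)*l^3/2 + 35*l^3/2 + 40*l^2 + 245*sqrt(2)*l^2/4 - 140*l + 140*sqrt(2)*l - 490*sqrt(2)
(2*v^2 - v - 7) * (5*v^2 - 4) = 10*v^4 - 5*v^3 - 43*v^2 + 4*v + 28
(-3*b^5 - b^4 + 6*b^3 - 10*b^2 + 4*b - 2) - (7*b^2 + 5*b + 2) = -3*b^5 - b^4 + 6*b^3 - 17*b^2 - b - 4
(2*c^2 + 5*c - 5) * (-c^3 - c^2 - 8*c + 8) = -2*c^5 - 7*c^4 - 16*c^3 - 19*c^2 + 80*c - 40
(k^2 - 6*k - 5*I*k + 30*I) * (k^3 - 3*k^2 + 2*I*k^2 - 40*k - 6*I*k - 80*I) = k^5 - 9*k^4 - 3*I*k^4 - 12*k^3 + 27*I*k^3 + 150*k^2 + 66*I*k^2 - 220*k - 720*I*k + 2400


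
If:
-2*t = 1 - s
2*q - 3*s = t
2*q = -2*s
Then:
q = -1/11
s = 1/11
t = -5/11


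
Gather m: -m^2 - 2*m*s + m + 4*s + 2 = -m^2 + m*(1 - 2*s) + 4*s + 2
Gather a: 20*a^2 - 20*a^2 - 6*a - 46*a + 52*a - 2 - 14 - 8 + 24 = 0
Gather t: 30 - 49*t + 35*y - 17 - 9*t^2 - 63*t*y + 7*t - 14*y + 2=-9*t^2 + t*(-63*y - 42) + 21*y + 15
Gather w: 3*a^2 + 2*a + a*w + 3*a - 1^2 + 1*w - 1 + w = 3*a^2 + 5*a + w*(a + 2) - 2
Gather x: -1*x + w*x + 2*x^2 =2*x^2 + x*(w - 1)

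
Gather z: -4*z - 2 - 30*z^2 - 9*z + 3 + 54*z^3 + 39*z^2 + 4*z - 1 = 54*z^3 + 9*z^2 - 9*z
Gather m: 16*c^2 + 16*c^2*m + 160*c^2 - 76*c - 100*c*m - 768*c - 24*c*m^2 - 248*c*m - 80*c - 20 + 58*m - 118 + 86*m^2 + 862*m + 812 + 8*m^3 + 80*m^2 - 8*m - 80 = 176*c^2 - 924*c + 8*m^3 + m^2*(166 - 24*c) + m*(16*c^2 - 348*c + 912) + 594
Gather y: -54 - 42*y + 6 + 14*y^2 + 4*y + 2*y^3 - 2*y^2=2*y^3 + 12*y^2 - 38*y - 48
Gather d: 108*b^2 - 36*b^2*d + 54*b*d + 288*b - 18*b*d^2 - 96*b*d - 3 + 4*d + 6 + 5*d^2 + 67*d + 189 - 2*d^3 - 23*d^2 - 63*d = 108*b^2 + 288*b - 2*d^3 + d^2*(-18*b - 18) + d*(-36*b^2 - 42*b + 8) + 192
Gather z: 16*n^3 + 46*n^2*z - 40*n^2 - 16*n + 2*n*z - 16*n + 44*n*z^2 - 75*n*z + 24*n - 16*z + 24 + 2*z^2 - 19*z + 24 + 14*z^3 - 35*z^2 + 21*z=16*n^3 - 40*n^2 - 8*n + 14*z^3 + z^2*(44*n - 33) + z*(46*n^2 - 73*n - 14) + 48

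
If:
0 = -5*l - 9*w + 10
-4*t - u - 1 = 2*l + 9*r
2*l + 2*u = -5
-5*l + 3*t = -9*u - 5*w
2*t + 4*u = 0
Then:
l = -35/194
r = -1637/873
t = 450/97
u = -225/97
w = 235/194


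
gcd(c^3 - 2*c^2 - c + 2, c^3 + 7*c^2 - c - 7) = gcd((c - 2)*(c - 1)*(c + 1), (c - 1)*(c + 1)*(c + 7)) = c^2 - 1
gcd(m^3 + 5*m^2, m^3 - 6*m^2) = m^2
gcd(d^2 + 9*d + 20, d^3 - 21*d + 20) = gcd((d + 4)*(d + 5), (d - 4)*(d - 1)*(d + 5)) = d + 5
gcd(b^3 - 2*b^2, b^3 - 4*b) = b^2 - 2*b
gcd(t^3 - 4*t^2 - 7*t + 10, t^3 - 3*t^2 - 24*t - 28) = t + 2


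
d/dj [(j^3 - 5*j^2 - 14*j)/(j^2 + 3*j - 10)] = (j^4 + 6*j^3 - 31*j^2 + 100*j + 140)/(j^4 + 6*j^3 - 11*j^2 - 60*j + 100)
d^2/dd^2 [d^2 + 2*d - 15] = 2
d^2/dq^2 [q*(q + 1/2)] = 2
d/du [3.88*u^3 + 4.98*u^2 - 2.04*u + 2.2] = 11.64*u^2 + 9.96*u - 2.04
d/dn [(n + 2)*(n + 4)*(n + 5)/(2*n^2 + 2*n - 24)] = (n^2 - 6*n - 31)/(2*(n^2 - 6*n + 9))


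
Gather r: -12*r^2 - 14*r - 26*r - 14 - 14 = -12*r^2 - 40*r - 28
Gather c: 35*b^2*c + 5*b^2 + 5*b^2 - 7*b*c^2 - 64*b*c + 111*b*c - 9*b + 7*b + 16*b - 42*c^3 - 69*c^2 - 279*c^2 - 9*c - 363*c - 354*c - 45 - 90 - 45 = 10*b^2 + 14*b - 42*c^3 + c^2*(-7*b - 348) + c*(35*b^2 + 47*b - 726) - 180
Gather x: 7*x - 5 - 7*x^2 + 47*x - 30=-7*x^2 + 54*x - 35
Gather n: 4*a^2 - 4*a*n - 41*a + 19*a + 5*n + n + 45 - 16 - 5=4*a^2 - 22*a + n*(6 - 4*a) + 24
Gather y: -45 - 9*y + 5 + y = -8*y - 40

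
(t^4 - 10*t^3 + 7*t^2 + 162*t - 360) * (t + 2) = t^5 - 8*t^4 - 13*t^3 + 176*t^2 - 36*t - 720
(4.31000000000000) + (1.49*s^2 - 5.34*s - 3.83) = 1.49*s^2 - 5.34*s + 0.48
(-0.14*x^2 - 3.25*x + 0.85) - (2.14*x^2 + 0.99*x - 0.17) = -2.28*x^2 - 4.24*x + 1.02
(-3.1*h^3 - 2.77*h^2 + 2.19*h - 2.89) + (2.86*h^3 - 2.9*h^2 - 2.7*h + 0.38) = -0.24*h^3 - 5.67*h^2 - 0.51*h - 2.51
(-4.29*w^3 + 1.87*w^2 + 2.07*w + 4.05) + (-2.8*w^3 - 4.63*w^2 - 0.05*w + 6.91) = -7.09*w^3 - 2.76*w^2 + 2.02*w + 10.96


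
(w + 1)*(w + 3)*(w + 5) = w^3 + 9*w^2 + 23*w + 15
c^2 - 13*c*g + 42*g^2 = (c - 7*g)*(c - 6*g)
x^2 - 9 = (x - 3)*(x + 3)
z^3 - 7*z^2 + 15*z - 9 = (z - 3)^2*(z - 1)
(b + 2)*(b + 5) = b^2 + 7*b + 10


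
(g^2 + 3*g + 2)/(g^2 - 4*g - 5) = (g + 2)/(g - 5)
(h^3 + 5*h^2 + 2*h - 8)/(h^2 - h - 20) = (h^2 + h - 2)/(h - 5)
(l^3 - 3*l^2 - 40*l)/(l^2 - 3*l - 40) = l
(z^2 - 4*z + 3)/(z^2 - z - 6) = (z - 1)/(z + 2)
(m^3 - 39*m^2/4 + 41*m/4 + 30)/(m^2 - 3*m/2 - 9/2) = (4*m^2 - 27*m - 40)/(2*(2*m + 3))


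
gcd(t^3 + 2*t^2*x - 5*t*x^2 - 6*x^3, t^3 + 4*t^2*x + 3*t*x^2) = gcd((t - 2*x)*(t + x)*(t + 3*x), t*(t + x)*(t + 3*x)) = t^2 + 4*t*x + 3*x^2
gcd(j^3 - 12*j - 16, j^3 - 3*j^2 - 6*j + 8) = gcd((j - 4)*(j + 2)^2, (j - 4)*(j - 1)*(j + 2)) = j^2 - 2*j - 8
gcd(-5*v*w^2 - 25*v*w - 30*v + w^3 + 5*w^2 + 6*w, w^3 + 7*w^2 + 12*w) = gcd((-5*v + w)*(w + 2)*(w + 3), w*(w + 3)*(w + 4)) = w + 3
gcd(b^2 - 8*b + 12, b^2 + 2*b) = 1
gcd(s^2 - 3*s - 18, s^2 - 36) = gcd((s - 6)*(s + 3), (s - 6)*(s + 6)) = s - 6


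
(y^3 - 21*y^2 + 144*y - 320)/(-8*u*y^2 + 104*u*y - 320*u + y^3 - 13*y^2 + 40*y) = (y - 8)/(-8*u + y)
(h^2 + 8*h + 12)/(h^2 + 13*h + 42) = (h + 2)/(h + 7)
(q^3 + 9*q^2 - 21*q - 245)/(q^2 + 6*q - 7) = (q^2 + 2*q - 35)/(q - 1)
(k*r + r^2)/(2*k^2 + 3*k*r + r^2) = r/(2*k + r)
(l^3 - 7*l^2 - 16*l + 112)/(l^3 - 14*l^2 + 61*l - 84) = (l + 4)/(l - 3)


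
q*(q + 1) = q^2 + q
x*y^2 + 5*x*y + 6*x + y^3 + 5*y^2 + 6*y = (x + y)*(y + 2)*(y + 3)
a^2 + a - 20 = (a - 4)*(a + 5)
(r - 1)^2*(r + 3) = r^3 + r^2 - 5*r + 3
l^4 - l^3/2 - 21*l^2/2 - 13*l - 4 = (l - 4)*(l + 1/2)*(l + 1)*(l + 2)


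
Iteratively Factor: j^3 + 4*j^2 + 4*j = (j)*(j^2 + 4*j + 4) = j*(j + 2)*(j + 2)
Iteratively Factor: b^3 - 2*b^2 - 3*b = (b - 3)*(b^2 + b) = (b - 3)*(b + 1)*(b)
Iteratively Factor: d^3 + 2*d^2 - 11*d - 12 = (d + 1)*(d^2 + d - 12) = (d - 3)*(d + 1)*(d + 4)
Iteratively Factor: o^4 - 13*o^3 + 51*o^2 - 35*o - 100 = (o + 1)*(o^3 - 14*o^2 + 65*o - 100) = (o - 5)*(o + 1)*(o^2 - 9*o + 20) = (o - 5)*(o - 4)*(o + 1)*(o - 5)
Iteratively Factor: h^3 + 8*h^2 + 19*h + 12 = (h + 4)*(h^2 + 4*h + 3) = (h + 3)*(h + 4)*(h + 1)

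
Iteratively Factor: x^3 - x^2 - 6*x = (x - 3)*(x^2 + 2*x) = (x - 3)*(x + 2)*(x)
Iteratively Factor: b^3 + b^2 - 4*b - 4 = (b + 2)*(b^2 - b - 2) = (b + 1)*(b + 2)*(b - 2)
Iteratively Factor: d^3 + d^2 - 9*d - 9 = (d + 1)*(d^2 - 9) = (d + 1)*(d + 3)*(d - 3)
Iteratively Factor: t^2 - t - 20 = (t - 5)*(t + 4)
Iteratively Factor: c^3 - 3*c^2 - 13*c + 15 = (c - 5)*(c^2 + 2*c - 3) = (c - 5)*(c - 1)*(c + 3)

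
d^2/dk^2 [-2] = 0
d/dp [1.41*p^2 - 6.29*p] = 2.82*p - 6.29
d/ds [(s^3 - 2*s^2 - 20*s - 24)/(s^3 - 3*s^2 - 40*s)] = (-s^4 - 40*s^3 + 92*s^2 - 144*s - 960)/(s^2*(s^4 - 6*s^3 - 71*s^2 + 240*s + 1600))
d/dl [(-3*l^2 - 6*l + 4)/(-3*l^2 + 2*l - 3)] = 2*(-12*l^2 + 21*l + 5)/(9*l^4 - 12*l^3 + 22*l^2 - 12*l + 9)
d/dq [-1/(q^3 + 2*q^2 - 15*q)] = (3*q^2 + 4*q - 15)/(q^2*(q^2 + 2*q - 15)^2)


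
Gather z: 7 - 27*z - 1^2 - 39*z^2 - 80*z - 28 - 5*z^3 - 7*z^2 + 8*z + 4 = -5*z^3 - 46*z^2 - 99*z - 18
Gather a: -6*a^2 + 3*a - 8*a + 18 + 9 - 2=-6*a^2 - 5*a + 25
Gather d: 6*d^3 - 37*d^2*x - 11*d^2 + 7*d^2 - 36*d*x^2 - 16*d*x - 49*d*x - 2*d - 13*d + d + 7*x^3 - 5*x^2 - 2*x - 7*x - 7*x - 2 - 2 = 6*d^3 + d^2*(-37*x - 4) + d*(-36*x^2 - 65*x - 14) + 7*x^3 - 5*x^2 - 16*x - 4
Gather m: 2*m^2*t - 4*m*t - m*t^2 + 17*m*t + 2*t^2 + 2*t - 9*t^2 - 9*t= 2*m^2*t + m*(-t^2 + 13*t) - 7*t^2 - 7*t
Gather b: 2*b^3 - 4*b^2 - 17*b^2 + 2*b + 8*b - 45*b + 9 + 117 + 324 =2*b^3 - 21*b^2 - 35*b + 450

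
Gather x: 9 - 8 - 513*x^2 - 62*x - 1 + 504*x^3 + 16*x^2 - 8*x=504*x^3 - 497*x^2 - 70*x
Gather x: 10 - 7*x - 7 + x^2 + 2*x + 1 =x^2 - 5*x + 4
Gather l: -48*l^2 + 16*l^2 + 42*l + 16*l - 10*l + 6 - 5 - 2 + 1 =-32*l^2 + 48*l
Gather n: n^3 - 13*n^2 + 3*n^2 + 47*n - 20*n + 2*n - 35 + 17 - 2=n^3 - 10*n^2 + 29*n - 20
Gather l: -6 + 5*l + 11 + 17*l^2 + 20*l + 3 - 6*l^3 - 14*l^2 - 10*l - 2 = -6*l^3 + 3*l^2 + 15*l + 6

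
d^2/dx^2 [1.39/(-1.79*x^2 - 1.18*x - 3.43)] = (8.907398*x^2 + 5.871916*x - 1.39*(3.58*x + 1.18)*(7.16*x + 2.36) + 17.068366)/(1.79*x^2 + 1.18*x + 3.43)^3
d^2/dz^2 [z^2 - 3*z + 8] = 2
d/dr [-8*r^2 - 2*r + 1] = -16*r - 2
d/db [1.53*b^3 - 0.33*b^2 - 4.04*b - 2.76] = 4.59*b^2 - 0.66*b - 4.04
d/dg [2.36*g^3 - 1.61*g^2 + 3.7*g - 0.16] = 7.08*g^2 - 3.22*g + 3.7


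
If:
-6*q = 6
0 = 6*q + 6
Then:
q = -1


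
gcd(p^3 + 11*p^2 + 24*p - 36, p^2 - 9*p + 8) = p - 1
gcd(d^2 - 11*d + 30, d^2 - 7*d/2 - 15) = d - 6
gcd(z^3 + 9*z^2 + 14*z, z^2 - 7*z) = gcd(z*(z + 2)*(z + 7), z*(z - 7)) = z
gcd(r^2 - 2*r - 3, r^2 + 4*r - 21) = r - 3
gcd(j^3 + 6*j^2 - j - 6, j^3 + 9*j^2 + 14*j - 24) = j^2 + 5*j - 6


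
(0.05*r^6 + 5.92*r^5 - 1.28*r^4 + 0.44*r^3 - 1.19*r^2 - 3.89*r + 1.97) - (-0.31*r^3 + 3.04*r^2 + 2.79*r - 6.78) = 0.05*r^6 + 5.92*r^5 - 1.28*r^4 + 0.75*r^3 - 4.23*r^2 - 6.68*r + 8.75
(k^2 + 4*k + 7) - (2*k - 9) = k^2 + 2*k + 16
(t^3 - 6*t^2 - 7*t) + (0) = t^3 - 6*t^2 - 7*t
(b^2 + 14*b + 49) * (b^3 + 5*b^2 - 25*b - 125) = b^5 + 19*b^4 + 94*b^3 - 230*b^2 - 2975*b - 6125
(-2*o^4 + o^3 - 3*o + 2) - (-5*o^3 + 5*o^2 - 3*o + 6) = -2*o^4 + 6*o^3 - 5*o^2 - 4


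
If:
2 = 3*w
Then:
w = 2/3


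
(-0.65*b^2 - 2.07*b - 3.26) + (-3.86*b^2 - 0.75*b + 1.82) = -4.51*b^2 - 2.82*b - 1.44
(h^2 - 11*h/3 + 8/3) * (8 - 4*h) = -4*h^3 + 68*h^2/3 - 40*h + 64/3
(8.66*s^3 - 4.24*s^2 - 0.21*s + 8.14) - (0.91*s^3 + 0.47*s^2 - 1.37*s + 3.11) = 7.75*s^3 - 4.71*s^2 + 1.16*s + 5.03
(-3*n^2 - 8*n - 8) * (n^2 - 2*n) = -3*n^4 - 2*n^3 + 8*n^2 + 16*n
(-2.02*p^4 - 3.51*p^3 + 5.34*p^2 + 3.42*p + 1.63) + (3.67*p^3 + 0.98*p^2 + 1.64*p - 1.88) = -2.02*p^4 + 0.16*p^3 + 6.32*p^2 + 5.06*p - 0.25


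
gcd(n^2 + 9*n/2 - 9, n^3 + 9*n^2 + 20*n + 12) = n + 6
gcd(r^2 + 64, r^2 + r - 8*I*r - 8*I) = r - 8*I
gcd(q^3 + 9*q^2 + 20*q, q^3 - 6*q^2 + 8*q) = q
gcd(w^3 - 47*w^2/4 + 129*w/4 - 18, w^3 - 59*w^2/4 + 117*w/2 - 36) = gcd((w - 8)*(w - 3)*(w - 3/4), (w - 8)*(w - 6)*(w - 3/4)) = w^2 - 35*w/4 + 6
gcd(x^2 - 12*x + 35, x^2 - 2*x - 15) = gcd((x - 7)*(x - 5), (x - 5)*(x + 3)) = x - 5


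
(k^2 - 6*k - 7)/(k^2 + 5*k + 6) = (k^2 - 6*k - 7)/(k^2 + 5*k + 6)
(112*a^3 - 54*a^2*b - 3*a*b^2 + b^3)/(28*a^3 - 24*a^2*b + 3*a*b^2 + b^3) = (8*a - b)/(2*a - b)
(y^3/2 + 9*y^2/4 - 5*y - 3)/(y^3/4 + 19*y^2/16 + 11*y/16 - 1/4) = 4*(2*y^3 + 9*y^2 - 20*y - 12)/(4*y^3 + 19*y^2 + 11*y - 4)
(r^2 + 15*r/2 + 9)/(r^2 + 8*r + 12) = (r + 3/2)/(r + 2)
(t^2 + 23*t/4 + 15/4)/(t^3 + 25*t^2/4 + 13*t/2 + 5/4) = (4*t + 3)/(4*t^2 + 5*t + 1)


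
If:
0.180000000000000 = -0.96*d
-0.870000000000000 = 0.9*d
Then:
No Solution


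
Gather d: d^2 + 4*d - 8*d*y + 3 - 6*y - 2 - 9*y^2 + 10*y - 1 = d^2 + d*(4 - 8*y) - 9*y^2 + 4*y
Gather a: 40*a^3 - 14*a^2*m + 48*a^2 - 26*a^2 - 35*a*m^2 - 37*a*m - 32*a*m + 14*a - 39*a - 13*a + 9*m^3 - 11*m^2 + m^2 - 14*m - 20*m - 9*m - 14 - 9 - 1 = 40*a^3 + a^2*(22 - 14*m) + a*(-35*m^2 - 69*m - 38) + 9*m^3 - 10*m^2 - 43*m - 24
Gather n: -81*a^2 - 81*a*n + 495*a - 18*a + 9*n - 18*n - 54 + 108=-81*a^2 + 477*a + n*(-81*a - 9) + 54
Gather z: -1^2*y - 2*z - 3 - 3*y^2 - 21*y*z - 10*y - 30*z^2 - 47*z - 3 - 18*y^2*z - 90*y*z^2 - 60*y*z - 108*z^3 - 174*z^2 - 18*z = -3*y^2 - 11*y - 108*z^3 + z^2*(-90*y - 204) + z*(-18*y^2 - 81*y - 67) - 6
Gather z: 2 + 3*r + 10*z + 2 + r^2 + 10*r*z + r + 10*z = r^2 + 4*r + z*(10*r + 20) + 4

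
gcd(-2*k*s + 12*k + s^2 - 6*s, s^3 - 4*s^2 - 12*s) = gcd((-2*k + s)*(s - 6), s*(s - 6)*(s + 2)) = s - 6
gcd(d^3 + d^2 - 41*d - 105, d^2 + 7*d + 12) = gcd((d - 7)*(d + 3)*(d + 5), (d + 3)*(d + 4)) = d + 3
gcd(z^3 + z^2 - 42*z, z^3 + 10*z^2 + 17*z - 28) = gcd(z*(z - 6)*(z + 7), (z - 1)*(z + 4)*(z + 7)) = z + 7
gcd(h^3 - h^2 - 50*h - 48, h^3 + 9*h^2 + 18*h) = h + 6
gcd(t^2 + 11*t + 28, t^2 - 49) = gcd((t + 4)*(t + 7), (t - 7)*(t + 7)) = t + 7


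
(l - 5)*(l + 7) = l^2 + 2*l - 35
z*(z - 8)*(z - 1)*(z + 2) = z^4 - 7*z^3 - 10*z^2 + 16*z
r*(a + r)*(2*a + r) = 2*a^2*r + 3*a*r^2 + r^3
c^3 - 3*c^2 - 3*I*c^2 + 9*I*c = c*(c - 3)*(c - 3*I)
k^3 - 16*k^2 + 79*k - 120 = (k - 8)*(k - 5)*(k - 3)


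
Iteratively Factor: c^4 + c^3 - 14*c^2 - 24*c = (c + 3)*(c^3 - 2*c^2 - 8*c) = c*(c + 3)*(c^2 - 2*c - 8) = c*(c + 2)*(c + 3)*(c - 4)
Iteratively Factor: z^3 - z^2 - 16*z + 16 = (z - 1)*(z^2 - 16) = (z - 1)*(z + 4)*(z - 4)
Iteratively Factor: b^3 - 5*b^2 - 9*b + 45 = (b - 5)*(b^2 - 9) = (b - 5)*(b - 3)*(b + 3)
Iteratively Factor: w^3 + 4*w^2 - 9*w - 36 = (w - 3)*(w^2 + 7*w + 12) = (w - 3)*(w + 4)*(w + 3)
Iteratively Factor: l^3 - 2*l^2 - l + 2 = (l - 1)*(l^2 - l - 2) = (l - 2)*(l - 1)*(l + 1)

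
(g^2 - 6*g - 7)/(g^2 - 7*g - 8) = (g - 7)/(g - 8)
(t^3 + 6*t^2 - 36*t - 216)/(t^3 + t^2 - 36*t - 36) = (t + 6)/(t + 1)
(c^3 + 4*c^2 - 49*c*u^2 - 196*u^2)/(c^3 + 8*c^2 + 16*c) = (c^2 - 49*u^2)/(c*(c + 4))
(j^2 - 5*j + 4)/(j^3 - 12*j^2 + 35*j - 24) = (j - 4)/(j^2 - 11*j + 24)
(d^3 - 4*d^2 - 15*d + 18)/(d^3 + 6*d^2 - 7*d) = (d^2 - 3*d - 18)/(d*(d + 7))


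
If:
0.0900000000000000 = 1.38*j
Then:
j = 0.07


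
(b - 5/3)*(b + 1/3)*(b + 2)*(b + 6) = b^4 + 20*b^3/3 + 7*b^2/9 - 184*b/9 - 20/3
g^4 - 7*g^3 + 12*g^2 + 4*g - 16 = (g - 4)*(g - 2)^2*(g + 1)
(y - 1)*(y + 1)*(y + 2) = y^3 + 2*y^2 - y - 2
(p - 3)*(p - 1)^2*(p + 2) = p^4 - 3*p^3 - 3*p^2 + 11*p - 6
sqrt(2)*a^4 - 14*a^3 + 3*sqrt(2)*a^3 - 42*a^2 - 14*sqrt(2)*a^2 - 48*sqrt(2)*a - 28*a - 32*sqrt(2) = (a + 2)*(a - 8*sqrt(2))*(a + sqrt(2))*(sqrt(2)*a + sqrt(2))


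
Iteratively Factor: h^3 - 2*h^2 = (h)*(h^2 - 2*h) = h*(h - 2)*(h)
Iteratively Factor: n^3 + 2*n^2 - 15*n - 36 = (n + 3)*(n^2 - n - 12) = (n - 4)*(n + 3)*(n + 3)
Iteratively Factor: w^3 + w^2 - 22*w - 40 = (w - 5)*(w^2 + 6*w + 8) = (w - 5)*(w + 4)*(w + 2)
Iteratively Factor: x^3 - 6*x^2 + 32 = (x - 4)*(x^2 - 2*x - 8) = (x - 4)^2*(x + 2)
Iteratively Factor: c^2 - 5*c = (c - 5)*(c)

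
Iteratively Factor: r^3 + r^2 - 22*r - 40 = (r + 4)*(r^2 - 3*r - 10) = (r + 2)*(r + 4)*(r - 5)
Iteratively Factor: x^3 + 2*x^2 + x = (x + 1)*(x^2 + x) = (x + 1)^2*(x)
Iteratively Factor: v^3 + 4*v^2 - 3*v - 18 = (v - 2)*(v^2 + 6*v + 9) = (v - 2)*(v + 3)*(v + 3)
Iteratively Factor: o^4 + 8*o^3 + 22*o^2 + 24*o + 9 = (o + 3)*(o^3 + 5*o^2 + 7*o + 3) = (o + 1)*(o + 3)*(o^2 + 4*o + 3) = (o + 1)^2*(o + 3)*(o + 3)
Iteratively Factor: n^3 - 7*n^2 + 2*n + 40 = (n - 4)*(n^2 - 3*n - 10) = (n - 4)*(n + 2)*(n - 5)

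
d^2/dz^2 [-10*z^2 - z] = -20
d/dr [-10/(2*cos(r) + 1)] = -20*sin(r)/(2*cos(r) + 1)^2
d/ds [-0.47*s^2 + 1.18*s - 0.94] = 1.18 - 0.94*s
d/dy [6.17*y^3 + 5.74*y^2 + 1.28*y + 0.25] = 18.51*y^2 + 11.48*y + 1.28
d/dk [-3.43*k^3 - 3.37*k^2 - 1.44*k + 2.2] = -10.29*k^2 - 6.74*k - 1.44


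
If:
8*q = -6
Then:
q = -3/4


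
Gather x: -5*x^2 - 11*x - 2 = -5*x^2 - 11*x - 2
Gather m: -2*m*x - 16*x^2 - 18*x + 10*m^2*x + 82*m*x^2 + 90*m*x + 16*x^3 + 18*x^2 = 10*m^2*x + m*(82*x^2 + 88*x) + 16*x^3 + 2*x^2 - 18*x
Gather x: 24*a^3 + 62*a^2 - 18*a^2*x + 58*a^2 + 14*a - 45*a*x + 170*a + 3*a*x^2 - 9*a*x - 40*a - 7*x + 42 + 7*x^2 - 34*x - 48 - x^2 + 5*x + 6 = 24*a^3 + 120*a^2 + 144*a + x^2*(3*a + 6) + x*(-18*a^2 - 54*a - 36)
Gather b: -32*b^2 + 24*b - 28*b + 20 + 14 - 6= -32*b^2 - 4*b + 28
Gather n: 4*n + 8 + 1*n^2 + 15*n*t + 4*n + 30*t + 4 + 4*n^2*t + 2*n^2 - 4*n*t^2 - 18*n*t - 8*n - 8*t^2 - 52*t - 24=n^2*(4*t + 3) + n*(-4*t^2 - 3*t) - 8*t^2 - 22*t - 12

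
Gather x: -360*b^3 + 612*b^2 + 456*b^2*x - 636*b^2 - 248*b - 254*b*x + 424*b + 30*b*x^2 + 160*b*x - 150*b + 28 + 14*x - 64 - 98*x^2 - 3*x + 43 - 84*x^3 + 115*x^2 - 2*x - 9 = -360*b^3 - 24*b^2 + 26*b - 84*x^3 + x^2*(30*b + 17) + x*(456*b^2 - 94*b + 9) - 2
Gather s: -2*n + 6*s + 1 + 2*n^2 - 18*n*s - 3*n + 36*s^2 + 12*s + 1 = 2*n^2 - 5*n + 36*s^2 + s*(18 - 18*n) + 2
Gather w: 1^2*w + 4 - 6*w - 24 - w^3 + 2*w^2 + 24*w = -w^3 + 2*w^2 + 19*w - 20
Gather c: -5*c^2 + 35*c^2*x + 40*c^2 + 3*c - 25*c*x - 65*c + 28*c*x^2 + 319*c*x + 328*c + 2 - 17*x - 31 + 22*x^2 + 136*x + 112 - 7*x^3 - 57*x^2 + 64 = c^2*(35*x + 35) + c*(28*x^2 + 294*x + 266) - 7*x^3 - 35*x^2 + 119*x + 147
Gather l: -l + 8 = 8 - l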